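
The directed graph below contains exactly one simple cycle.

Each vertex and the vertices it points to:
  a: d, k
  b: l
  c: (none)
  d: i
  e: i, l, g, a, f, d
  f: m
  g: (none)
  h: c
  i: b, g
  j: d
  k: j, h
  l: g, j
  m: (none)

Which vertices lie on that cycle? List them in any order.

b, d, i, j, l

DFS with gray/black marking from i:
i gray
  b gray
    l gray
      g gray
      g black
      j gray
        d gray
          d→i: i is gray → back edge
Back edge closes the cycle i → b → l → j → d → i; its vertices are {b, d, i, j, l}.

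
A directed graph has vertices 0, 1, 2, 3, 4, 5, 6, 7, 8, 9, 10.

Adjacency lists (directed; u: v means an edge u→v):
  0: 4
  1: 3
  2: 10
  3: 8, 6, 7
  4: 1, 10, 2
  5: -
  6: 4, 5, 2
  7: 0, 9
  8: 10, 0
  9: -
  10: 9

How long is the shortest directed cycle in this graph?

4

For each vertex v, BFS finds the shortest path from v back to v.
The shortest such closed walk is 3 → 6 → 4 → 1 → 3, length 4.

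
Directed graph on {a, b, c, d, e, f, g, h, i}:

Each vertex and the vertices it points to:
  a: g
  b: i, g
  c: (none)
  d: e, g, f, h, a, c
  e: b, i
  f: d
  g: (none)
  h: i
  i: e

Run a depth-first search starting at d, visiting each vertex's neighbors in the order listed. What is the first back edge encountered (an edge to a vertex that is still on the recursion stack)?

i->e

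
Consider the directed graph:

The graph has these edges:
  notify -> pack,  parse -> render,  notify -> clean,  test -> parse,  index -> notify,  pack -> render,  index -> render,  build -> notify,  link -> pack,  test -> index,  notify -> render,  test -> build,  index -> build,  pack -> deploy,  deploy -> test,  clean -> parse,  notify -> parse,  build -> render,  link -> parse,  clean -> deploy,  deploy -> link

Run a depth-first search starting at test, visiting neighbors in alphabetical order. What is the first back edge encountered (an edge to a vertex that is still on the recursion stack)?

DFS from test (visiting neighbors in alphabetical order); mark gray on enter, black on exit:
test gray
  build gray
    notify gray
      clean gray
        deploy gray
          link gray
            pack gray
              pack→deploy: deploy is gray → back edge
First back edge: pack → deploy.

pack→deploy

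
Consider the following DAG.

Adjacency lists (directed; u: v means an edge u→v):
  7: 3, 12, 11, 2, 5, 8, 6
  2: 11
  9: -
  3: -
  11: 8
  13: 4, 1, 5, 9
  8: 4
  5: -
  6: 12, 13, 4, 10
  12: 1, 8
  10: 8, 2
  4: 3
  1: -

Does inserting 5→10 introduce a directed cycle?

No

Adding 5→10 creates a cycle iff 10 can already reach 5.
Explore from 10: no path reaches 5. The graph stays acyclic.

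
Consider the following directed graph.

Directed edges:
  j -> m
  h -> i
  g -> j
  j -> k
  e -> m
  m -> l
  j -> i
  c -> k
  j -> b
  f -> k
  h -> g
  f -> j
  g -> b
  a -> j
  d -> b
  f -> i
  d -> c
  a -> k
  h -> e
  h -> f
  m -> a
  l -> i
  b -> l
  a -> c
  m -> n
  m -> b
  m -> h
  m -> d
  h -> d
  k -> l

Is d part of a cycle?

No

d lies on a cycle iff there is a path from d back to itself.
Exploring from d, it never reaches itself; equivalently, its strongly connected component is a singleton.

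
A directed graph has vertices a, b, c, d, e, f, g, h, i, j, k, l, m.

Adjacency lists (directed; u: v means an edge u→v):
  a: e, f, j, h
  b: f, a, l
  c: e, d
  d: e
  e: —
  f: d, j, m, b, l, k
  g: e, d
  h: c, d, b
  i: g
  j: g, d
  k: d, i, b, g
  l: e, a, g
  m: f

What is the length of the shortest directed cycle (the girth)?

2

For each vertex v, BFS finds the shortest path from v back to v.
The shortest such closed walk is f → b → f, length 2.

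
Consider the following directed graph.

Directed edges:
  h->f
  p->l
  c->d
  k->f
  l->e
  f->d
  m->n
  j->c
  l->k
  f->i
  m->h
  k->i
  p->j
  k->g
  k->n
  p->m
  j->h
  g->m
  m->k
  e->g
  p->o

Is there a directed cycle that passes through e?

No

e lies on a cycle iff there is a path from e back to itself.
Exploring from e, it never reaches itself; equivalently, its strongly connected component is a singleton.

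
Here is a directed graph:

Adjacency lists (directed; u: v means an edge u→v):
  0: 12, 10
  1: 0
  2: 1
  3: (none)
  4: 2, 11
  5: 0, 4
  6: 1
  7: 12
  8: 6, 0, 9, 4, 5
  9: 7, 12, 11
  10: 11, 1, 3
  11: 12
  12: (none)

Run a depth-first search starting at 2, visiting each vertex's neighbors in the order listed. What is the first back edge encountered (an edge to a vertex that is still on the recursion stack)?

DFS from 2 (visiting each vertex's neighbors in the order listed); mark gray on enter, black on exit:
2 gray
  1 gray
    0 gray
      12 gray
      12 black
      10 gray
        11 gray
          11→12: 12 black — skip
        11 black
        10→1: 1 is gray → back edge
First back edge: 10 → 1.

10→1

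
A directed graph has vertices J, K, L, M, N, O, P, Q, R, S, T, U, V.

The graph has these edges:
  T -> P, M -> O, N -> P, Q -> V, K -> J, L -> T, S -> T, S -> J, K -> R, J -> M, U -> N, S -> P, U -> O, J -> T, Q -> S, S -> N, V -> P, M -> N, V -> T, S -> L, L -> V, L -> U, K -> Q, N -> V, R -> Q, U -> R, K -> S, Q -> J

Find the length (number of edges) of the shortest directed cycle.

5

For each vertex v, BFS finds the shortest path from v back to v.
The shortest such closed walk is Q → S → L → U → R → Q, length 5.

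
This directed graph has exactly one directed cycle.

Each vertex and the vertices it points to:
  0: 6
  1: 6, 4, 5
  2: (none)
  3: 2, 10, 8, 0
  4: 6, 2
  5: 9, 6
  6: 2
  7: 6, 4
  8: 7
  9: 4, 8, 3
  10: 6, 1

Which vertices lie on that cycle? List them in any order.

1, 3, 5, 9, 10

DFS with gray/black marking from 5:
5 gray
  9 gray
    4 gray
      6 gray
        2 gray
        2 black
      6 black
      4→2: 2 black — skip
    4 black
    8 gray
      7 gray
        7→6: 6 black — skip
        7→4: 4 black — skip
      7 black
    8 black
    3 gray
      3→2: 2 black — skip
      10 gray
        10→6: 6 black — skip
        1 gray
          1→6: 6 black — skip
          1→4: 4 black — skip
          1→5: 5 is gray → back edge
Back edge closes the cycle 5 → 9 → 3 → 10 → 1 → 5; its vertices are {1, 3, 5, 9, 10}.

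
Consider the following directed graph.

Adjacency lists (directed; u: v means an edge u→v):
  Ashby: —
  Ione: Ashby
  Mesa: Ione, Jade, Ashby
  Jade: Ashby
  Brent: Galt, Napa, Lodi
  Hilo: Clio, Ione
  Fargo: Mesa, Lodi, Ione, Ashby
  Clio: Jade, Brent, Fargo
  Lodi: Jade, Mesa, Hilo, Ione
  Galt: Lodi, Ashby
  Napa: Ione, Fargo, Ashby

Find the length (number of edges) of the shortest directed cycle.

For each vertex v, BFS finds the shortest path from v back to v.
The shortest such closed walk is Clio → Brent → Lodi → Hilo → Clio, length 4.

4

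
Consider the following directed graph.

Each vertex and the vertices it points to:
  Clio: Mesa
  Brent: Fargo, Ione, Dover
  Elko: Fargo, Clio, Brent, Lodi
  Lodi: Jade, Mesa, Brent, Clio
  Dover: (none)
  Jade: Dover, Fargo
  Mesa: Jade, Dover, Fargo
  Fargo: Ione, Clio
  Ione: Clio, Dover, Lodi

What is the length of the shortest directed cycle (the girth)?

3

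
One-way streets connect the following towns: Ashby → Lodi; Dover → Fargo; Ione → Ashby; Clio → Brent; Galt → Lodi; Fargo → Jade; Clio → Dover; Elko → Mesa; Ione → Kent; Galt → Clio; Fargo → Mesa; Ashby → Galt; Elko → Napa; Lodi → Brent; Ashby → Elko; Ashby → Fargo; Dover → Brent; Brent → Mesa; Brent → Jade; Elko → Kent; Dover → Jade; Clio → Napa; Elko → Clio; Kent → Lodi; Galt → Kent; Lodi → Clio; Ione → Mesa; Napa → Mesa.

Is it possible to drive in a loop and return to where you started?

DFS with white/gray/black marking, starting from Kent:
Kent gray
  Lodi gray
    Clio gray
      Brent gray
        Mesa gray
        Mesa black
        Jade gray
        Jade black
      Brent black
      Dover gray
        Dover→Jade: Jade black — skip
        Dover→Brent: Brent black — skip
        Fargo gray
          Fargo→Jade: Jade black — skip
          Fargo→Mesa: Mesa black — skip
        Fargo black
      Dover black
      Napa gray
        Napa→Mesa: Mesa black — skip
      Napa black
    Clio black
    Lodi→Brent: Brent black — skip
  Lodi black
Kent black
Galt gray
  Galt→Kent: Kent black — skip
  Galt→Clio: Clio black — skip
  Galt→Lodi: Lodi black — skip
Galt black
Elko gray
  Elko→Mesa: Mesa black — skip
  Elko→Napa: Napa black — skip
  Elko→Kent: Kent black — skip
  Elko→Clio: Clio black — skip
Elko black
Ione gray
  Ashby gray
    Ashby→Galt: Galt black — skip
    Ashby→Fargo: Fargo black — skip
    Ashby→Elko: Elko black — skip
    Ashby→Lodi: Lodi black — skip
  Ashby black
  Ione→Kent: Kent black — skip
  Ione→Mesa: Mesa black — skip
Ione black
Every edge goes to a white or black vertex — no back edge, so the graph is acyclic.

No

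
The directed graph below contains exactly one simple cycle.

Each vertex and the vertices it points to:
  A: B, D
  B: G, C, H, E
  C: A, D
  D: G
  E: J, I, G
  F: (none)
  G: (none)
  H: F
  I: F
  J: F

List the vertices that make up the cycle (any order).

DFS with gray/black marking from B:
B gray
  G gray
  G black
  C gray
    A gray
      A→B: B is gray → back edge
Back edge closes the cycle B → C → A → B; its vertices are {A, B, C}.

A, B, C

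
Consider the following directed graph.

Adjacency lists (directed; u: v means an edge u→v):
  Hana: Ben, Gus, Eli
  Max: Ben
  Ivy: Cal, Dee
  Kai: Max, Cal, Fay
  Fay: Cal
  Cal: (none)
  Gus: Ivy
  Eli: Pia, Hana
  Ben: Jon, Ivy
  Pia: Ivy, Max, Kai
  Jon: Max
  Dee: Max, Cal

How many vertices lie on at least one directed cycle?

A vertex is on a directed cycle iff it belongs to a strongly connected component of size ≥ 2 (or has a self-loop).
The vertices on cycles are {Ben, Dee, Eli, Ivy, Jon, Max, Hana} — 7 in total.

7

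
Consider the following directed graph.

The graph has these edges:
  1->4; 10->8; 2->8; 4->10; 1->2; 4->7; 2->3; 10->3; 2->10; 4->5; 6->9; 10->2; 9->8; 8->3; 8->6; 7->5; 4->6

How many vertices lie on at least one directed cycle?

A vertex is on a directed cycle iff it belongs to a strongly connected component of size ≥ 2 (or has a self-loop).
The vertices on cycles are {2, 6, 8, 9, 10} — 5 in total.

5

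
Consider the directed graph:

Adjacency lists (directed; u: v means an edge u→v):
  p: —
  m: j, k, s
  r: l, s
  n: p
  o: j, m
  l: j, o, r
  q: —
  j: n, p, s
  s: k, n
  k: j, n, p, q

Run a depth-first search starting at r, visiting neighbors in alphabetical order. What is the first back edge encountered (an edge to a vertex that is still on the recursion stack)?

k→j

DFS from r (visiting neighbors in alphabetical order); mark gray on enter, black on exit:
r gray
  l gray
    j gray
      n gray
        p gray
        p black
      n black
      j→p: p black — skip
      s gray
        k gray
          k→j: j is gray → back edge
First back edge: k → j.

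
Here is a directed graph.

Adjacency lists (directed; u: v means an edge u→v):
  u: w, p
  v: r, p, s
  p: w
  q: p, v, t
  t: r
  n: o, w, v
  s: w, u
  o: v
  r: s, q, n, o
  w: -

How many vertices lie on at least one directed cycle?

6

A vertex is on a directed cycle iff it belongs to a strongly connected component of size ≥ 2 (or has a self-loop).
The vertices on cycles are {n, o, q, r, t, v} — 6 in total.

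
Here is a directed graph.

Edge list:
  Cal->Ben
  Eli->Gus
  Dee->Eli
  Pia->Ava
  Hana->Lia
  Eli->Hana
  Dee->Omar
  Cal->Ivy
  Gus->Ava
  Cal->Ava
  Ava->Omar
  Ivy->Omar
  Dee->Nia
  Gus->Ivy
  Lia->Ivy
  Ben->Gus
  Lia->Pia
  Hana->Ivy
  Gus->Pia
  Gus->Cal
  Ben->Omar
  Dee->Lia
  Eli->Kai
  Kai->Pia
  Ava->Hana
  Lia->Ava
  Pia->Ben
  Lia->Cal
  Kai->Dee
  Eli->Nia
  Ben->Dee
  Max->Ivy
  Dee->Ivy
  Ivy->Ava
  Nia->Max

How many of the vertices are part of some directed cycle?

13

A vertex is on a directed cycle iff it belongs to a strongly connected component of size ≥ 2 (or has a self-loop).
The vertices on cycles are {Ava, Ben, Cal, Dee, Eli, Gus, Ivy, Kai, Lia, Max, Nia, Pia, Hana} — 13 in total.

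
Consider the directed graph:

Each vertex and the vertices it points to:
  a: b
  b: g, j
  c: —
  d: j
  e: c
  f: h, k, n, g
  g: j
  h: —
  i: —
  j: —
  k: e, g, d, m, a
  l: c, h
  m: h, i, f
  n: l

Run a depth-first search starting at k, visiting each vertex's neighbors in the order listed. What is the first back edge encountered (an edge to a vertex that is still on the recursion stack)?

f->k

DFS from k (visiting each vertex's neighbors in the order listed); mark gray on enter, black on exit:
k gray
  e gray
    c gray
    c black
  e black
  g gray
    j gray
    j black
  g black
  d gray
    d→j: j black — skip
  d black
  m gray
    h gray
    h black
    i gray
    i black
    f gray
      f→h: h black — skip
      f→k: k is gray → back edge
First back edge: f → k.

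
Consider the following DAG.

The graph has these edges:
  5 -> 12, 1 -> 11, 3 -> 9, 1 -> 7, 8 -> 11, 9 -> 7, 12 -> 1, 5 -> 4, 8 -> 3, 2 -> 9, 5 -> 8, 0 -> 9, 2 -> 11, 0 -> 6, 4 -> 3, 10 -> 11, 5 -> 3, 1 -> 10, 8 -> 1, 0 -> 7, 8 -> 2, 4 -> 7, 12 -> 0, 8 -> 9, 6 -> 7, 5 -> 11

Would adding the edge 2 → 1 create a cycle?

Adding 2→1 creates a cycle iff 1 can already reach 2.
Explore from 1: no path reaches 2. The graph stays acyclic.

No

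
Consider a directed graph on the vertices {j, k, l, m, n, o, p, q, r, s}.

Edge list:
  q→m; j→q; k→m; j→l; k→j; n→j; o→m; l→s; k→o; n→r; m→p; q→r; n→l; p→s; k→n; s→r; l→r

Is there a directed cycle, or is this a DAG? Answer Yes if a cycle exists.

No

DFS with white/gray/black marking, starting from m:
m gray
  p gray
    s gray
      r gray
      r black
    s black
  p black
m black
j gray
  l gray
    l→s: s black — skip
    l→r: r black — skip
  l black
  q gray
    q→r: r black — skip
    q→m: m black — skip
  q black
j black
k gray
  k→m: m black — skip
  o gray
    o→m: m black — skip
  o black
  k→j: j black — skip
  n gray
    n→l: l black — skip
    n→r: r black — skip
    n→j: j black — skip
  n black
k black
Every edge goes to a white or black vertex — no back edge, so the graph is acyclic.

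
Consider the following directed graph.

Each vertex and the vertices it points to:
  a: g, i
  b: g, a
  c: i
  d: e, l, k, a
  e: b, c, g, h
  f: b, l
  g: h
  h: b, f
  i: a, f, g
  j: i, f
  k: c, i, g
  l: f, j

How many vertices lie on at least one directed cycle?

8

A vertex is on a directed cycle iff it belongs to a strongly connected component of size ≥ 2 (or has a self-loop).
The vertices on cycles are {a, b, f, g, h, i, j, l} — 8 in total.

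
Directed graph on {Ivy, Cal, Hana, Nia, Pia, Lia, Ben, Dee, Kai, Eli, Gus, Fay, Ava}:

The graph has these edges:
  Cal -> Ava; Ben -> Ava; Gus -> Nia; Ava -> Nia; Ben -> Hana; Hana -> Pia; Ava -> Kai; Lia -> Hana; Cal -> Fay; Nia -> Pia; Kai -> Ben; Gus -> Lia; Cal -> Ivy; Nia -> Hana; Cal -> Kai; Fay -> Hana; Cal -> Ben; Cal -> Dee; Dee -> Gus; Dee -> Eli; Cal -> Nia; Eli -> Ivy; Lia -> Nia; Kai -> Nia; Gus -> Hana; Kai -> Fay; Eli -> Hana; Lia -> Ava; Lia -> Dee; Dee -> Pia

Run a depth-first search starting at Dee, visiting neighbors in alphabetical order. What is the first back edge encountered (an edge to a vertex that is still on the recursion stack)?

DFS from Dee (visiting neighbors in alphabetical order); mark gray on enter, black on exit:
Dee gray
  Eli gray
    Hana gray
      Pia gray
      Pia black
    Hana black
    Ivy gray
    Ivy black
  Eli black
  Gus gray
    Gus→Hana: Hana black — skip
    Lia gray
      Ava gray
        Kai gray
          Ben gray
            Ben→Ava: Ava is gray → back edge
First back edge: Ben → Ava.

Ben→Ava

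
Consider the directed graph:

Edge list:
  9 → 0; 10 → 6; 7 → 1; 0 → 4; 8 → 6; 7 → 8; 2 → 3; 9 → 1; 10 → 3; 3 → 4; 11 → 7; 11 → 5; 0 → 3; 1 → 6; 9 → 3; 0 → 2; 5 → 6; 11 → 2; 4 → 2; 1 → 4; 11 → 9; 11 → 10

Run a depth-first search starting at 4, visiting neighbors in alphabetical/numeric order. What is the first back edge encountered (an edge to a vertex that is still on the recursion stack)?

DFS from 4 (visiting neighbors in alphabetical/numeric order); mark gray on enter, black on exit:
4 gray
  2 gray
    3 gray
      3→4: 4 is gray → back edge
First back edge: 3 → 4.

3->4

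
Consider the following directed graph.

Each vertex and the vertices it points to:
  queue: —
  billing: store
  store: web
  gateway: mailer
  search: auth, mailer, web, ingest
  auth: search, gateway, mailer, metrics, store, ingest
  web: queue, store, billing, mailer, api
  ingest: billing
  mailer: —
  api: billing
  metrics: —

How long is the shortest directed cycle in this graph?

2

For each vertex v, BFS finds the shortest path from v back to v.
The shortest such closed walk is auth → search → auth, length 2.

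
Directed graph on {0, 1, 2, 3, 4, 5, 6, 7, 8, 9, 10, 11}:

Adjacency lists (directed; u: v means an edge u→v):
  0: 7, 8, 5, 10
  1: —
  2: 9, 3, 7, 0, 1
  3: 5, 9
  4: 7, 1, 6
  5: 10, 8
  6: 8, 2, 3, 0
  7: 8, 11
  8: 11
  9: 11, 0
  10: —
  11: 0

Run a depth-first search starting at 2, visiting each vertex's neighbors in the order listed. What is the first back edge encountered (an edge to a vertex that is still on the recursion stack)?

8→11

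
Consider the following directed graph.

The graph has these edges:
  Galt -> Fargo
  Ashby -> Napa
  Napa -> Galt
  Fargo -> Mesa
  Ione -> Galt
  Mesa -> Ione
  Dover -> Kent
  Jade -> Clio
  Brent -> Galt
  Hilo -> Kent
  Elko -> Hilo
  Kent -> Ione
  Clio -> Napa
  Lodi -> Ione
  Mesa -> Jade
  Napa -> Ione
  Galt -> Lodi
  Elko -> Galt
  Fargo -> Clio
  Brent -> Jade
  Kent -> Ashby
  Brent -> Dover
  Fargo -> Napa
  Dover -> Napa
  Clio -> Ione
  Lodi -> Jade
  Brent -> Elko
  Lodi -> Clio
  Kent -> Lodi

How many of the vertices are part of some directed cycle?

8

A vertex is on a directed cycle iff it belongs to a strongly connected component of size ≥ 2 (or has a self-loop).
The vertices on cycles are {Clio, Galt, Ione, Jade, Lodi, Mesa, Napa, Fargo} — 8 in total.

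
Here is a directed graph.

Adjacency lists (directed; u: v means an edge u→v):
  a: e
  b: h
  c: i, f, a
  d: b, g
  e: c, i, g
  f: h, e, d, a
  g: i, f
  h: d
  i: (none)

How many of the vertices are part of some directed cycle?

A vertex is on a directed cycle iff it belongs to a strongly connected component of size ≥ 2 (or has a self-loop).
The vertices on cycles are {a, b, c, d, e, f, g, h} — 8 in total.

8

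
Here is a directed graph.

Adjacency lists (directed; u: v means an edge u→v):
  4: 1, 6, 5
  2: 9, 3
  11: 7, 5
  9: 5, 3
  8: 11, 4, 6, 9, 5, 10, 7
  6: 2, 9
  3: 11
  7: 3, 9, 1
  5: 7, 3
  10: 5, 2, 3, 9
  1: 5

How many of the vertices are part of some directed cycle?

A vertex is on a directed cycle iff it belongs to a strongly connected component of size ≥ 2 (or has a self-loop).
The vertices on cycles are {1, 3, 5, 7, 9, 11} — 6 in total.

6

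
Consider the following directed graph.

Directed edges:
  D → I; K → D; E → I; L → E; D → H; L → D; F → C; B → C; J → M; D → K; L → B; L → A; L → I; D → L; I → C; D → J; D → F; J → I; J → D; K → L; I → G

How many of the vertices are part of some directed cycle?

4

A vertex is on a directed cycle iff it belongs to a strongly connected component of size ≥ 2 (or has a self-loop).
The vertices on cycles are {D, J, K, L} — 4 in total.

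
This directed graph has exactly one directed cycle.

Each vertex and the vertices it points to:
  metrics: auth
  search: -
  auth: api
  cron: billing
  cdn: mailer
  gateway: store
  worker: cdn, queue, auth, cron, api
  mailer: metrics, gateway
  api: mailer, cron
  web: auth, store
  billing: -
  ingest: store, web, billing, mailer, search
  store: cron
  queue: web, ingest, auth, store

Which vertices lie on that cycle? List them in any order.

api, auth, mailer, metrics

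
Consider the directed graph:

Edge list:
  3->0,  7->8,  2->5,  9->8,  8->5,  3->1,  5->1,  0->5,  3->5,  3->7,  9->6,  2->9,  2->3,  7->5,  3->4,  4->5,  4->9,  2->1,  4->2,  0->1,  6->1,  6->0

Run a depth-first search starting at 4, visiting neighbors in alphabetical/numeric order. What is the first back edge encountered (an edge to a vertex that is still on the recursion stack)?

3->4

DFS from 4 (visiting neighbors in alphabetical/numeric order); mark gray on enter, black on exit:
4 gray
  2 gray
    1 gray
    1 black
    3 gray
      0 gray
        0→1: 1 black — skip
        5 gray
          5→1: 1 black — skip
        5 black
      0 black
      3→1: 1 black — skip
      3→4: 4 is gray → back edge
First back edge: 3 → 4.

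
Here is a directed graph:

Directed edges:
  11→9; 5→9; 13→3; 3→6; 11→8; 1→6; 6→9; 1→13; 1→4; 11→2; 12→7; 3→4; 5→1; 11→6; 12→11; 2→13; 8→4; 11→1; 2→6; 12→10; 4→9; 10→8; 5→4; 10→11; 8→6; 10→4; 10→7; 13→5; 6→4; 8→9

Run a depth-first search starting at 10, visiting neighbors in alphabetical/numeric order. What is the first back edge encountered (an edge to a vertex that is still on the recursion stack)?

5→1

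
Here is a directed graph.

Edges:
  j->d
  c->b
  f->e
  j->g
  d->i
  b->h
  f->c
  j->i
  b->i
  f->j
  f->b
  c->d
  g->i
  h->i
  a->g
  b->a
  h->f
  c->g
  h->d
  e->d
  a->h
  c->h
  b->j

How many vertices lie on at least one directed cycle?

5

A vertex is on a directed cycle iff it belongs to a strongly connected component of size ≥ 2 (or has a self-loop).
The vertices on cycles are {a, b, c, f, h} — 5 in total.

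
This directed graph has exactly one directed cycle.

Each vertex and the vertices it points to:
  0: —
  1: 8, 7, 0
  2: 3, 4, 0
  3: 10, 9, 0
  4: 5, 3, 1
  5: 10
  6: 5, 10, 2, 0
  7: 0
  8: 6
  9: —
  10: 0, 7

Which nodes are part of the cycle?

1, 2, 4, 6, 8

DFS with gray/black marking from 6:
6 gray
  5 gray
    10 gray
      0 gray
      0 black
      7 gray
        7→0: 0 black — skip
      7 black
    10 black
  5 black
  6→10: 10 black — skip
  2 gray
    3 gray
      3→10: 10 black — skip
      9 gray
      9 black
      3→0: 0 black — skip
    3 black
    4 gray
      4→5: 5 black — skip
      4→3: 3 black — skip
      1 gray
        8 gray
          8→6: 6 is gray → back edge
Back edge closes the cycle 6 → 2 → 4 → 1 → 8 → 6; its vertices are {1, 2, 4, 6, 8}.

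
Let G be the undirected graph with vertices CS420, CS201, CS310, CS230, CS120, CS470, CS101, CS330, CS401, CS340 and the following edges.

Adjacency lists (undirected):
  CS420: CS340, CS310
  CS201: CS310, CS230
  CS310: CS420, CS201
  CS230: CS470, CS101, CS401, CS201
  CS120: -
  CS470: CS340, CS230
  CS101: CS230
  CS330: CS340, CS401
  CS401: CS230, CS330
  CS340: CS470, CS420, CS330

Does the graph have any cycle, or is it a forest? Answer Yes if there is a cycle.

DFS, tracking each vertex's parent; an edge to a visited non-parent vertex closes a cycle.
Start from CS230:
visit CS230 (parent –)
  visit CS470 (parent CS230)
    visit CS340 (parent CS470)
      CS340–CS470: parent, skip
      visit CS420 (parent CS340)
        CS420–CS340: parent, skip
        visit CS310 (parent CS420)
          CS310–CS420: parent, skip
          visit CS201 (parent CS310)
            CS201–CS310: parent, skip
            CS201–CS230: CS230 visited and ≠ parent → cycle
Cycle: CS230 – CS470 – CS340 – CS420 – CS310 – CS201 – CS230.

Yes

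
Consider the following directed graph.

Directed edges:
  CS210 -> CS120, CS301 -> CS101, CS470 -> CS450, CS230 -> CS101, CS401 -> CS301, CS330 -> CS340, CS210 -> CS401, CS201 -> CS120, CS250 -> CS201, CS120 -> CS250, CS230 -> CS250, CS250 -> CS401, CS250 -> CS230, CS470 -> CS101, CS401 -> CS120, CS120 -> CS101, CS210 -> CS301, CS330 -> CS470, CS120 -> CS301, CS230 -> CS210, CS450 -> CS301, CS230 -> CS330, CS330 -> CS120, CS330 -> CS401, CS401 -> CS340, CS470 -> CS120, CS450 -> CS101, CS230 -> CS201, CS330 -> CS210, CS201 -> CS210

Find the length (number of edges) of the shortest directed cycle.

For each vertex v, BFS finds the shortest path from v back to v.
The shortest such closed walk is CS250 → CS230 → CS250, length 2.

2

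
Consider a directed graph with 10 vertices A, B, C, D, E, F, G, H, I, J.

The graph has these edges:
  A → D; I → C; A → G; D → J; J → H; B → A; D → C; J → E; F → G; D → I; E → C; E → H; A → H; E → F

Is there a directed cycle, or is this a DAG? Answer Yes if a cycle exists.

No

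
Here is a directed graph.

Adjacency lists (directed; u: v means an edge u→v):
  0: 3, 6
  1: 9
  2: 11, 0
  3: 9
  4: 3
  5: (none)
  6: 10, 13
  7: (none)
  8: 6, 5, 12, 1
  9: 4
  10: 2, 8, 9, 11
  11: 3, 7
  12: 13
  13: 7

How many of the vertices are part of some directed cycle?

8

A vertex is on a directed cycle iff it belongs to a strongly connected component of size ≥ 2 (or has a self-loop).
The vertices on cycles are {0, 2, 3, 4, 6, 8, 9, 10} — 8 in total.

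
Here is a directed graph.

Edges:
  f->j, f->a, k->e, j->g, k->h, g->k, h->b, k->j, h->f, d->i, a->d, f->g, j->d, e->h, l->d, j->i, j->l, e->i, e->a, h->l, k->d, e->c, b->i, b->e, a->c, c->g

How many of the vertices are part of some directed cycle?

9

A vertex is on a directed cycle iff it belongs to a strongly connected component of size ≥ 2 (or has a self-loop).
The vertices on cycles are {a, b, c, e, f, g, h, j, k} — 9 in total.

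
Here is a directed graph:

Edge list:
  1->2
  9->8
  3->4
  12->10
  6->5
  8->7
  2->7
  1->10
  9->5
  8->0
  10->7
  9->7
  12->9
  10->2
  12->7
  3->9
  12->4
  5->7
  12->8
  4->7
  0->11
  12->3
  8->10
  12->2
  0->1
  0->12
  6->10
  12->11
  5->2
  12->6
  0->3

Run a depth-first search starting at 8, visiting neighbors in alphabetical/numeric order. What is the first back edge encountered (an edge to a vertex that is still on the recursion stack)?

9->8

DFS from 8 (visiting neighbors in alphabetical/numeric order); mark gray on enter, black on exit:
8 gray
  0 gray
    1 gray
      2 gray
        7 gray
        7 black
      2 black
      10 gray
        10→2: 2 black — skip
        10→7: 7 black — skip
      10 black
    1 black
    3 gray
      4 gray
        4→7: 7 black — skip
      4 black
      9 gray
        5 gray
          5→2: 2 black — skip
          5→7: 7 black — skip
        5 black
        9→7: 7 black — skip
        9→8: 8 is gray → back edge
First back edge: 9 → 8.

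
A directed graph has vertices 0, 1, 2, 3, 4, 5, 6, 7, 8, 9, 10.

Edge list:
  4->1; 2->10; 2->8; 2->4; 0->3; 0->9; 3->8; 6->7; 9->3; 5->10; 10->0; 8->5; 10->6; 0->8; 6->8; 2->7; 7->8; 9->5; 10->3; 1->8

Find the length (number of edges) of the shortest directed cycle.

4

For each vertex v, BFS finds the shortest path from v back to v.
The shortest such closed walk is 10 → 6 → 8 → 5 → 10, length 4.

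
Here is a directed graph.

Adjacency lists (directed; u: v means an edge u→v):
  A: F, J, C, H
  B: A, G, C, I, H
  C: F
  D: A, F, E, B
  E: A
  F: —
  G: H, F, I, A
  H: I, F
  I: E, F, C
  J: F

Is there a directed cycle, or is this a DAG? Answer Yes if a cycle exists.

Yes

DFS with white/gray/black marking, starting from G:
G gray
  H gray
    I gray
      E gray
        A gray
          F gray
          F black
          J gray
            J→F: F black — skip
          J black
          C gray
            C→F: F black — skip
          C black
          A→H: H is gray → back edge
Back edge found, so a cycle exists: H → I → E → A → H.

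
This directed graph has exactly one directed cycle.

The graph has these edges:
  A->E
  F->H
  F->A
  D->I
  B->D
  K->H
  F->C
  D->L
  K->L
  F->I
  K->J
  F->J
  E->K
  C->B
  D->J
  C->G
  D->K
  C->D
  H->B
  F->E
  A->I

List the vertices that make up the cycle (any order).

B, D, H, K

DFS with gray/black marking from H:
H gray
  B gray
    D gray
      J gray
      J black
      K gray
        K→H: H is gray → back edge
Back edge closes the cycle H → B → D → K → H; its vertices are {B, D, H, K}.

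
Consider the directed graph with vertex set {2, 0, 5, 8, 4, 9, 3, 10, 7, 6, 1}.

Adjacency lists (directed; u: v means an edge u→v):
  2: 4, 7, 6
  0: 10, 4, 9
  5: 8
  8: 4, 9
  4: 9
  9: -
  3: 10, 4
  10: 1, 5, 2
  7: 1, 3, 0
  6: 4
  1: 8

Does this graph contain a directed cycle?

Yes

DFS with white/gray/black marking, starting from 6:
6 gray
  4 gray
    9 gray
    9 black
  4 black
6 black
2 gray
  2→4: 4 black — skip
  7 gray
    1 gray
      8 gray
        8→4: 4 black — skip
        8→9: 9 black — skip
      8 black
    1 black
    3 gray
      10 gray
        10→1: 1 black — skip
        5 gray
          5→8: 8 black — skip
        5 black
        10→2: 2 is gray → back edge
Back edge found, so a cycle exists: 2 → 7 → 3 → 10 → 2.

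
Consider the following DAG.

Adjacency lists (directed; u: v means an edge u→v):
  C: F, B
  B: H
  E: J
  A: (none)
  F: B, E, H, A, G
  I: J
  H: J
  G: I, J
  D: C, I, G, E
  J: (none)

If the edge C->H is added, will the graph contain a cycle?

No

Adding C→H creates a cycle iff H can already reach C.
Explore from H: no path reaches C. The graph stays acyclic.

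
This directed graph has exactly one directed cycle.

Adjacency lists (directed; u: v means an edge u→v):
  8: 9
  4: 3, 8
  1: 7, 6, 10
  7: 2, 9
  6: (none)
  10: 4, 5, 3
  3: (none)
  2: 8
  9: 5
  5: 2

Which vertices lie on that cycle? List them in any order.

DFS with gray/black marking from 5:
5 gray
  2 gray
    8 gray
      9 gray
        9→5: 5 is gray → back edge
Back edge closes the cycle 5 → 2 → 8 → 9 → 5; its vertices are {2, 5, 8, 9}.

2, 5, 8, 9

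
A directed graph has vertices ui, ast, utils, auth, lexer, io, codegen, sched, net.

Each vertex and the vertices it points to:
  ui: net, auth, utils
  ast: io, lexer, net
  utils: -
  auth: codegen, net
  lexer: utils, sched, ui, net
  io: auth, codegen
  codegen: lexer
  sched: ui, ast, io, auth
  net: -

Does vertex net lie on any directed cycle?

No

net lies on a cycle iff there is a path from net back to itself.
Exploring from net, it never reaches itself; equivalently, its strongly connected component is a singleton.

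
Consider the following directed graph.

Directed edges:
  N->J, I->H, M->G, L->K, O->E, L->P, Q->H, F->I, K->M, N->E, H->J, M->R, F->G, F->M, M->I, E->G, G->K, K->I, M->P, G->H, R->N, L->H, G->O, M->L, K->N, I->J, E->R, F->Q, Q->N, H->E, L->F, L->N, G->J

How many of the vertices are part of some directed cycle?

12

A vertex is on a directed cycle iff it belongs to a strongly connected component of size ≥ 2 (or has a self-loop).
The vertices on cycles are {E, F, G, H, I, K, L, M, N, O, Q, R} — 12 in total.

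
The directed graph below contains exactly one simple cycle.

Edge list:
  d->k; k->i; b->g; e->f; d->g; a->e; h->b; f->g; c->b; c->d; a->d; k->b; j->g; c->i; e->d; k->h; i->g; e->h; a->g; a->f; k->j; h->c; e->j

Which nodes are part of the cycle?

DFS with gray/black marking from d:
d gray
  g gray
  g black
  k gray
    b gray
      b→g: g black — skip
    b black
    j gray
      j→g: g black — skip
    j black
    i gray
      i→g: g black — skip
    i black
    h gray
      c gray
        c→i: i black — skip
        c→b: b black — skip
        c→d: d is gray → back edge
Back edge closes the cycle d → k → h → c → d; its vertices are {c, d, h, k}.

c, d, h, k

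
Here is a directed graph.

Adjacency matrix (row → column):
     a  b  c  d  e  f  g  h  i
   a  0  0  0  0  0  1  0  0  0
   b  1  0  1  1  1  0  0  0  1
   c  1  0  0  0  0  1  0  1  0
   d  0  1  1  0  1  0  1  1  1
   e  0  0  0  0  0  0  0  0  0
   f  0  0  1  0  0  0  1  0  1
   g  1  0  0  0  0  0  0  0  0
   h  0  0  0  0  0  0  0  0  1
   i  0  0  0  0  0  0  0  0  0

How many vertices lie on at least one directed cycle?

A vertex is on a directed cycle iff it belongs to a strongly connected component of size ≥ 2 (or has a self-loop).
The vertices on cycles are {a, b, c, d, f, g} — 6 in total.

6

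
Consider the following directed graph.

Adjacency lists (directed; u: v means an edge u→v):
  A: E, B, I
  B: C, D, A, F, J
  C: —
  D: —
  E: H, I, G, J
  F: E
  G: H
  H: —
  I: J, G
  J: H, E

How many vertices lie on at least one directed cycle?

A vertex is on a directed cycle iff it belongs to a strongly connected component of size ≥ 2 (or has a self-loop).
The vertices on cycles are {A, B, E, I, J} — 5 in total.

5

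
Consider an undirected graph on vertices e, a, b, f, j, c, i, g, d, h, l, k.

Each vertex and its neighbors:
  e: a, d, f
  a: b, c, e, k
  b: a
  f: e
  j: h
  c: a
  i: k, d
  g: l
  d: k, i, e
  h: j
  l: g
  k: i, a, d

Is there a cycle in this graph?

DFS, tracking each vertex's parent; an edge to a visited non-parent vertex closes a cycle.
Start from g:
visit g (parent –)
  visit l (parent g)
    l–g: parent, skip
visit e (parent –)
  visit a (parent e)
    visit b (parent a)
      b–a: parent, skip
    visit c (parent a)
      c–a: parent, skip
    a–e: parent, skip
    visit k (parent a)
      visit i (parent k)
        i–k: parent, skip
        visit d (parent i)
          d–k: k visited and ≠ parent → cycle
Cycle: k – i – d – k.

Yes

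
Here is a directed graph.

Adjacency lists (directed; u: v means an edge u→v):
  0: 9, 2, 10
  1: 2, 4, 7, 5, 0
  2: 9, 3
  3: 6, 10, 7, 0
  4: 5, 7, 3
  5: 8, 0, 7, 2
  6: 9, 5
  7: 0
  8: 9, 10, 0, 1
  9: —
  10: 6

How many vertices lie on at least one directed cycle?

A vertex is on a directed cycle iff it belongs to a strongly connected component of size ≥ 2 (or has a self-loop).
The vertices on cycles are {0, 1, 2, 3, 4, 5, 6, 7, 8, 10} — 10 in total.

10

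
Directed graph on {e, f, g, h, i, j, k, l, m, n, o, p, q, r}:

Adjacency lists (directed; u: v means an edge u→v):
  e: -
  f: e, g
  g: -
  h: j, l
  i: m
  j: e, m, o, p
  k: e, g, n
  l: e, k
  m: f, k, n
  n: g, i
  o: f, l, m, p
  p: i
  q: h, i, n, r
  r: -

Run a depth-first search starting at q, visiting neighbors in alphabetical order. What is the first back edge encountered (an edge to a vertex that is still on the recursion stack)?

i→m

DFS from q (visiting neighbors in alphabetical order); mark gray on enter, black on exit:
q gray
  h gray
    j gray
      e gray
      e black
      m gray
        f gray
          f→e: e black — skip
          g gray
          g black
        f black
        k gray
          k→e: e black — skip
          k→g: g black — skip
          n gray
            n→g: g black — skip
            i gray
              i→m: m is gray → back edge
First back edge: i → m.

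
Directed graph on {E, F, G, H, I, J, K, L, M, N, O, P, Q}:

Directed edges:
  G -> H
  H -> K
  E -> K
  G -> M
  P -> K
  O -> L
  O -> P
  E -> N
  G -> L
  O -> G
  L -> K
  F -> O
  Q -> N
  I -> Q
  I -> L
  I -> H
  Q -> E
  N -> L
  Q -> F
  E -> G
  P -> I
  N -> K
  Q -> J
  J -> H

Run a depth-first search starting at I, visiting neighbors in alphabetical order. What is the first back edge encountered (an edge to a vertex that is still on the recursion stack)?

P→I

DFS from I (visiting neighbors in alphabetical order); mark gray on enter, black on exit:
I gray
  H gray
    K gray
    K black
  H black
  L gray
    L→K: K black — skip
  L black
  Q gray
    E gray
      G gray
        G→H: H black — skip
        G→L: L black — skip
        M gray
        M black
      G black
      E→K: K black — skip
      N gray
        N→K: K black — skip
        N→L: L black — skip
      N black
    E black
    F gray
      O gray
        O→G: G black — skip
        O→L: L black — skip
        P gray
          P→I: I is gray → back edge
First back edge: P → I.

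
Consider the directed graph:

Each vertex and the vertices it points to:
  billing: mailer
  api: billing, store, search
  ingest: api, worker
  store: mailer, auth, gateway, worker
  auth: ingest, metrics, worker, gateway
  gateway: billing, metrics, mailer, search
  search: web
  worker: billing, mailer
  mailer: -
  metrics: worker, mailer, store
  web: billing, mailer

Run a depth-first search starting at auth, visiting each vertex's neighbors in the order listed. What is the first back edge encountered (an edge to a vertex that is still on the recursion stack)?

DFS from auth (visiting each vertex's neighbors in the order listed); mark gray on enter, black on exit:
auth gray
  ingest gray
    api gray
      billing gray
        mailer gray
        mailer black
      billing black
      store gray
        store→mailer: mailer black — skip
        store→auth: auth is gray → back edge
First back edge: store → auth.

store->auth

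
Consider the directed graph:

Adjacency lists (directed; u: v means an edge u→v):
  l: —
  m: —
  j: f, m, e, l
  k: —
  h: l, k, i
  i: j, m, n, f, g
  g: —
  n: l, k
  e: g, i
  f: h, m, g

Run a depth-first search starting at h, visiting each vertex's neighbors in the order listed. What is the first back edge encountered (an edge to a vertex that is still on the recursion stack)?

f→h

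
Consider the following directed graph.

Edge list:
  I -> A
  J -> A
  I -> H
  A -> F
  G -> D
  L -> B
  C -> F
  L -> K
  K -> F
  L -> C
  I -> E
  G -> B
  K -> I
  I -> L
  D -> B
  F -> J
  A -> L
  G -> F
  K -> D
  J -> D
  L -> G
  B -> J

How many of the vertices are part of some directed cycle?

10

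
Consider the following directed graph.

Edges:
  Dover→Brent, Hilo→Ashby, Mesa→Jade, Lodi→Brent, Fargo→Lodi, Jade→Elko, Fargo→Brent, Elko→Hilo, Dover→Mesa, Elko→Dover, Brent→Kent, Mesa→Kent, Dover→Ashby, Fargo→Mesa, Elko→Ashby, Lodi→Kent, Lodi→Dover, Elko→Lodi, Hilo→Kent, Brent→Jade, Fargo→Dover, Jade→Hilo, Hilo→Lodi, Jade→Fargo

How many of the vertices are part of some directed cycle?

8

A vertex is on a directed cycle iff it belongs to a strongly connected component of size ≥ 2 (or has a self-loop).
The vertices on cycles are {Elko, Hilo, Jade, Lodi, Mesa, Brent, Dover, Fargo} — 8 in total.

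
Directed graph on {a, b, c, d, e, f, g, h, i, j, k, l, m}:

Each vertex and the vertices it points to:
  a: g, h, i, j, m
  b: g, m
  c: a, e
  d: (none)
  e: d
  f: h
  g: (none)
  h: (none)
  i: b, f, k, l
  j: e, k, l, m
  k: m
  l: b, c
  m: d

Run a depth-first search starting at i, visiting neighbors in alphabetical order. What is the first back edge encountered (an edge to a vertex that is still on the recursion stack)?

DFS from i (visiting neighbors in alphabetical order); mark gray on enter, black on exit:
i gray
  b gray
    g gray
    g black
    m gray
      d gray
      d black
    m black
  b black
  f gray
    h gray
    h black
  f black
  k gray
    k→m: m black — skip
  k black
  l gray
    l→b: b black — skip
    c gray
      a gray
        a→g: g black — skip
        a→h: h black — skip
        a→i: i is gray → back edge
First back edge: a → i.

a->i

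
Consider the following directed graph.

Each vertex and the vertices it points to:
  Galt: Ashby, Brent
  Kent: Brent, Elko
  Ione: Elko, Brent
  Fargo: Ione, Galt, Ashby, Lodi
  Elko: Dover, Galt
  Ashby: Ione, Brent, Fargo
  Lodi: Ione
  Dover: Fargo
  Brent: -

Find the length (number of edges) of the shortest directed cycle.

2

For each vertex v, BFS finds the shortest path from v back to v.
The shortest such closed walk is Fargo → Ashby → Fargo, length 2.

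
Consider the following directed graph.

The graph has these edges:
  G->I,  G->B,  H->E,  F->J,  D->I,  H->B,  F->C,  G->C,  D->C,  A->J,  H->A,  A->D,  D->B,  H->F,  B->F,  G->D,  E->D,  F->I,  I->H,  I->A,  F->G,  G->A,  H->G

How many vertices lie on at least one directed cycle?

A vertex is on a directed cycle iff it belongs to a strongly connected component of size ≥ 2 (or has a self-loop).
The vertices on cycles are {A, B, D, E, F, G, H, I} — 8 in total.

8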